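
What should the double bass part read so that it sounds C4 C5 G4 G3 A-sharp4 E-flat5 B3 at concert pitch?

C5 C6 G5 G4 A#5 Eb6 B4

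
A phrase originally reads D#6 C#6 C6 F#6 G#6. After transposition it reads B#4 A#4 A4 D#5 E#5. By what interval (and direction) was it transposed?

down a minor tenth

From D#6 to B#4 is 10 letter names — a tenth of some quality.
B#4 to D#6 is 15 semitones, which makes it a minor tenth; the second version is lower, so the direction is down.
Checking another pair — G#6 → E#5 — gives the same interval.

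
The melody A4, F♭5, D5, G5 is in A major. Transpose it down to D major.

D4 Bbb4 G4 C5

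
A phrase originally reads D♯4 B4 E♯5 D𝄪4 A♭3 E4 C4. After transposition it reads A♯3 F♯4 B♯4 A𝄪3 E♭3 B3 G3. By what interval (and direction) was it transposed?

down a perfect fourth

From D#4 to A#3 is 4 letter names — a fourth of some quality.
A#3 to D#4 is 5 semitones, which makes it a perfect fourth; the second version is lower, so the direction is down.
Checking another pair — C4 → G3 — gives the same interval.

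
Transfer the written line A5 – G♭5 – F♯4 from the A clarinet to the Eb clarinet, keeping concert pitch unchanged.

First find concert pitch: the A clarinet sounds a minor third below written, so A5 G♭5 F♯4 sounds F#5 Eb5 D#4.
Then write for Eb clarinet: it sounds a minor third above written, so the part must be a minor third below concert.
F#5 → D#5
Eb5 → C5
D#4 → B#3

D#5 C5 B#3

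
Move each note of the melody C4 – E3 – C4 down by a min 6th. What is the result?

C4 to E3
E3 to G#2
C4 to E3

E3 G#2 E3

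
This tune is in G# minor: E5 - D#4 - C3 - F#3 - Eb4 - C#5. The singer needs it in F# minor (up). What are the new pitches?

D6 C#5 Bb3 E4 Db5 B5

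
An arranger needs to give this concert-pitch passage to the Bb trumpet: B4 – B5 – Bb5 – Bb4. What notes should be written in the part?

C#5 C#6 C6 C5

The Bb trumpet sounds a major second below written, so the written part must be a major second above concert — transpose each note up.
B4 to C#5
B5 to C#6
Bb5 to C6
Bb4 to C5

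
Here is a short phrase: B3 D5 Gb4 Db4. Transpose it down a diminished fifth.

E#3 G#4 C4 G3

B3 down a diminished fifth is E#3.
D5: a fifth down reaches G, and 6 semitones makes it G#4.
Gb4 down a diminished fifth is C4.
Db4 down a diminished fifth is G3.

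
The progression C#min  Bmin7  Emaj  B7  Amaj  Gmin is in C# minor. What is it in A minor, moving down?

C# minor down to A minor is a major third; each chord root moves by that interval while the quality stays the same.
C#min: root C# down a major third → A, giving Amin.
Bmin7: root B down a major third → G, giving Gmin7.
Emaj: root E down a major third → C, giving Cmaj.
B7: root B down a major third → G, giving G7.
Amaj: root A down a major third → F, giving Fmaj.
Gmin: root G down a major third → Eb, giving Ebmin.

Amin Gmin7 Cmaj G7 Fmaj Ebmin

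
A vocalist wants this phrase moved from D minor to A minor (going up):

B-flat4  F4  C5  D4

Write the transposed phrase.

D minor to A minor up is a perfect fifth, so every note moves up by that interval.
Bb4 gives F5
F4 gives C5
C5 gives G5
D4 gives A4

F5 C5 G5 A4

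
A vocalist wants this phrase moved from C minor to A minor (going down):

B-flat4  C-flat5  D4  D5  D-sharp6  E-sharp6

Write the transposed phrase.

From C down to A is a minor third; apply that to each pitch.
Bb4 → G4
Cb5 → Ab4
D4 → B3
D5 → B4
D#6 → B#5
E#6 → C##6

G4 Ab4 B3 B4 B#5 C##6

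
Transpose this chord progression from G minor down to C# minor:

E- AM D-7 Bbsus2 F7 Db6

G minor down to C# minor is a diminished fifth; each chord root moves by that interval while the quality stays the same.
E-: root E down a diminished fifth → A#, giving A#-.
AM: root A down a diminished fifth → D#, giving D#M.
D-7: root D down a diminished fifth → G#, giving G#-7.
Bbsus2: root Bb down a diminished fifth → E, giving Esus2.
F7: root F down a diminished fifth → B, giving B7.
Db6: root Db down a diminished fifth → G, giving G6.

A#- D#M G#-7 Esus2 B7 G6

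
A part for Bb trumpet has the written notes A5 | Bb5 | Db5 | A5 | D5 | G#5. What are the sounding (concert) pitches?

G5 Ab5 Cb5 G5 C5 F#5

The Bb trumpet sounds a major second below written, so transpose each written note down a major second.
A5 to G5
Bb5 to Ab5
Db5 to Cb5
A5 to G5
D5 to C5
G#5 to F#5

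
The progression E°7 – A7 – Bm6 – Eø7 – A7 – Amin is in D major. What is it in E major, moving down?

F#°7 B7 C#m6 F#ø7 B7 Bmin

D major down to E major is a minor seventh; each chord root moves by that interval while the quality stays the same.
E°7: root E down a minor seventh → F#, giving F#°7.
A7: root A down a minor seventh → B, giving B7.
Bm6: root B down a minor seventh → C#, giving C#m6.
Eø7: root E down a minor seventh → F#, giving F#ø7.
A7: root A down a minor seventh → B, giving B7.
Amin: root A down a minor seventh → B, giving Bmin.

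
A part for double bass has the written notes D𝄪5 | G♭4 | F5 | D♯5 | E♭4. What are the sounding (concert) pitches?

D##4 Gb3 F4 D#4 Eb3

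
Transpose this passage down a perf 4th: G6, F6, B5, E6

G6 down a perfect fourth is D6.
F6 down a perfect fourth is C6.
B5: a fourth down reaches F, and 5 semitones makes it F#5.
E6 down a perfect fourth is B5.

D6 C6 F#5 B5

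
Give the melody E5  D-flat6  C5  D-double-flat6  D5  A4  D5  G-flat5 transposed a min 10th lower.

C#4 Bb4 A3 Bbb4 B3 F#3 B3 Eb4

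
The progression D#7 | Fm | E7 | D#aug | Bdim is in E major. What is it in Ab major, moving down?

E major down to Ab major is an augmented fifth; each chord root moves by that interval while the quality stays the same.
D#7: root D# down an augmented fifth → G, giving G7.
Fm: root F down an augmented fifth → Bbb, giving Bbbm.
E7: root E down an augmented fifth → Ab, giving Ab7.
D#aug: root D# down an augmented fifth → G, giving Gaug.
Bdim: root B down an augmented fifth → Eb, giving Ebdim.

G7 Bbbm Ab7 Gaug Ebdim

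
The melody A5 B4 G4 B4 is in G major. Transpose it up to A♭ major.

Bb5 C5 Ab4 C5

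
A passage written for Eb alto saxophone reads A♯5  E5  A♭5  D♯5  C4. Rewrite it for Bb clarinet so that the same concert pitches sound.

First find concert pitch: the Eb alto saxophone sounds a major sixth below written, so A♯5 E5 A♭5 D♯5 C4 sounds C#5 G4 Cb5 F#4 Eb3.
Then write for Bb clarinet: it sounds a major second below written, so the part must be a major second above concert.
C#5 → D#5
G4 → A4
Cb5 → Db5
F#4 → G#4
Eb3 → F3

D#5 A4 Db5 G#4 F3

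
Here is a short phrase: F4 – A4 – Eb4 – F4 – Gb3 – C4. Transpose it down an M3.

Db4 F4 Cb4 Db4 Ebb3 Ab3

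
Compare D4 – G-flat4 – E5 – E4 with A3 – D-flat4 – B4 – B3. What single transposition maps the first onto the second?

From D4 to A3 is 4 letter names — a fourth of some quality.
A3 to D4 is 5 semitones, which makes it a perfect fourth; the second version is lower, so the direction is down.
Checking another pair — E4 → B3 — gives the same interval.

down a perfect fourth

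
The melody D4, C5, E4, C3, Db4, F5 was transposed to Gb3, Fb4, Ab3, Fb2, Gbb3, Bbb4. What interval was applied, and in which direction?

Take the first pair: D4 → Gb3. D to G spans 5 letter names, so the interval is some kind of fifth.
Gb3 to D4 is 8 semitones, which makes it an augmented fifth; the second version is lower, so the direction is down.
Checking another pair — F5 → Bbb4 — gives the same interval.

down an augmented fifth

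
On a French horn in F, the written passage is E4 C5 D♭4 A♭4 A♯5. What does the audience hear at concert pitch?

Written C4 on the French horn in F sounds as F3, a perfect fifth lower; apply that shift to every note.
E4 to A3
C5 to F4
Db4 to Gb3
Ab4 to Db4
A#5 to D#5

A3 F4 Gb3 Db4 D#5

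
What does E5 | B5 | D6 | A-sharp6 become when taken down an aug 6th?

Gb4 Db5 Fb5 C6

E5 -> Gb4
B5 -> Db5
D6 -> Fb5
A#6 -> C6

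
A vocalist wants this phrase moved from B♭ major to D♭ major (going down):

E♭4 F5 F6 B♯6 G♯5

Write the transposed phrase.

Gb3 Ab4 Ab5 D#6 B4

B♭ major to D♭ major down is a major sixth, so every note moves down by that interval.
Eb4 to Gb3
F5 to Ab4
F6 to Ab5
B#6 to D#6
G#5 to B4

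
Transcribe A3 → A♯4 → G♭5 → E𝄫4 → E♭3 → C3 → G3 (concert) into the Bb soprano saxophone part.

The Bb soprano saxophone sounds a major second below written, so the written part must be a major second above concert — transpose each note up.
A3 -> B3
A#4 -> B#4
Gb5 -> Ab5
Ebb4 -> Fb4
Eb3 -> F3
C3 -> D3
G3 -> A3

B3 B#4 Ab5 Fb4 F3 D3 A3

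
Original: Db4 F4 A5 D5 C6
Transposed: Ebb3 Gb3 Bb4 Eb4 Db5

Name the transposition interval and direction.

Take the first pair: Db4 → Ebb3. D to E spans 7 letter names, so the interval is some kind of seventh.
Ebb3 to Db4 is 11 semitones, which makes it a major seventh; the second version is lower, so the direction is down.
Checking another pair — C6 → Db5 — gives the same interval.

down a major seventh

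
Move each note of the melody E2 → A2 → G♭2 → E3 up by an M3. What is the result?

E2 becomes G#2
A2 becomes C#3
Gb2 becomes Bb2
E3 becomes G#3

G#2 C#3 Bb2 G#3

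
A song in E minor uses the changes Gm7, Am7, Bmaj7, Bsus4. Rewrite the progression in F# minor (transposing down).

Am7 Bm7 C#maj7 C#sus4

E minor down to F# minor is a minor seventh; each chord root moves by that interval while the quality stays the same.
Gm7: root G down a minor seventh → A, giving Am7.
Am7: root A down a minor seventh → B, giving Bm7.
Bmaj7: root B down a minor seventh → C#, giving C#maj7.
Bsus4: root B down a minor seventh → C#, giving C#sus4.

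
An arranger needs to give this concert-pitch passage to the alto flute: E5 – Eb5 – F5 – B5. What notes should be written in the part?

A5 Ab5 Bb5 E6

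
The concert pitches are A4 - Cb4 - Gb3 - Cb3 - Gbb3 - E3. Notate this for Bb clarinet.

Written C4 sounds as Bb3 on the Bb clarinet, so concert pitches are written a major second up.
A4 to B4
Cb4 to Db4
Gb3 to Ab3
Cb3 to Db3
Gbb3 to Abb3
E3 to F#3

B4 Db4 Ab3 Db3 Abb3 F#3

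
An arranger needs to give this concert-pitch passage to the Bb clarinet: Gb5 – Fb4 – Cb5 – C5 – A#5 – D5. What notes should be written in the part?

Ab5 Gb4 Db5 D5 B#5 E5

The Bb clarinet sounds a major second below written, so the written part must be a major second above concert — transpose each note up.
Gb5 gives Ab5
Fb4 gives Gb4
Cb5 gives Db5
C5 gives D5
A#5 gives B#5
D5 gives E5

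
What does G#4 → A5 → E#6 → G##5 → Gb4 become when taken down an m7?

G#4 down a minor seventh is A#3.
A5 down a minor seventh is B4.
A minor seventh down from E#6 gives F##5.
G##5 down a minor seventh is A##4.
Gb4 down a minor seventh is Ab3.

A#3 B4 F##5 A##4 Ab3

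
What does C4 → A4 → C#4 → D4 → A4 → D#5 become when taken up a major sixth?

A4 F#5 A#4 B4 F#5 B#5

A major sixth up from C4 gives A4.
A major sixth up from A4 gives F#5.
C#4 up a major sixth is A#4.
D4: a sixth up reaches B, and 9 semitones makes it B4.
A4: a sixth up reaches F, and 9 semitones makes it F#5.
A major sixth up from D#5 gives B#5.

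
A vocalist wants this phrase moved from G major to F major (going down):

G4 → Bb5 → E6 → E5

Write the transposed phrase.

F4 Ab5 D6 D5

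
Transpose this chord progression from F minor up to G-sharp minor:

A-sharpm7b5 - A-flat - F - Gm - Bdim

F minor up to G-sharp minor is an augmented second; each chord root moves by that interval while the quality stays the same.
A-sharpm7b5: root A-sharp up an augmented second → B##, giving B##m7b5.
A-flat: root A-flat up an augmented second → B, giving B.
F: root F up an augmented second → G#, giving G#.
Gm: root G up an augmented second → A#, giving A#m.
Bdim: root B up an augmented second → C##, giving C##dim.

B##m7b5 B G# A#m C##dim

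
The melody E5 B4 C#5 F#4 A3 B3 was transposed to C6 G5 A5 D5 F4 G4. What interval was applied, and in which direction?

From E5 to C6 is 6 letter names — a sixth of some quality.
E5 to C6 is 8 semitones, which makes it a minor sixth; the second version is higher, so the direction is up.
Checking another pair — B3 → G4 — gives the same interval.

up a minor sixth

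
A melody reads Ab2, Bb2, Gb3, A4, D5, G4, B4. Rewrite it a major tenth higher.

C4 D4 Bb4 C#6 F#6 B5 D#6

A major tenth up from Ab2 gives C4.
Bb2: a tenth up reaches D, and 16 semitones makes it D4.
Gb3 up a major tenth is Bb4.
A4: a tenth up reaches C, and 16 semitones makes it C#6.
D5 up a major tenth is F#6.
G4 up a major tenth is B5.
A major tenth up from B4 gives D#6.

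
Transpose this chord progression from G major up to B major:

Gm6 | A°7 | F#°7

G major up to B major is a major third; each chord root moves by that interval while the quality stays the same.
Gm6: root G up a major third → B, giving Bm6.
A°7: root A up a major third → C#, giving C#°7.
F#°7: root F# up a major third → A#, giving A#°7.

Bm6 C#°7 A#°7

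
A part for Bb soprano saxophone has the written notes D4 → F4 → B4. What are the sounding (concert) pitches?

Written C4 on the Bb soprano saxophone sounds as Bb3, a major second lower; apply that shift to every note.
D4 -> C4
F4 -> Eb4
B4 -> A4

C4 Eb4 A4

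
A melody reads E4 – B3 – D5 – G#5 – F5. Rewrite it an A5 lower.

E4 to Ab3
B3 to Eb3
D5 to Gb4
G#5 to C5
F5 to Bbb4

Ab3 Eb3 Gb4 C5 Bbb4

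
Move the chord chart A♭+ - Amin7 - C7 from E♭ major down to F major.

Bb+ Bmin7 D7

E♭ major down to F major is a minor seventh; each chord root moves by that interval while the quality stays the same.
A♭+: root A♭ down a minor seventh → Bb, giving Bb+.
Amin7: root A down a minor seventh → B, giving Bmin7.
C7: root C down a minor seventh → D, giving D7.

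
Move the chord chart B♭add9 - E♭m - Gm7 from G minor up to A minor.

G minor up to A minor is a major second; each chord root moves by that interval while the quality stays the same.
B♭add9: root B♭ up a major second → C, giving Cadd9.
E♭m: root E♭ up a major second → F, giving Fm.
Gm7: root G up a major second → A, giving Am7.

Cadd9 Fm Am7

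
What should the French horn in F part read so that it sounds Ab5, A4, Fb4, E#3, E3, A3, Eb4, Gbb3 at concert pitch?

The French horn in F sounds a perfect fifth below written, so the written part must be a perfect fifth above concert — transpose each note up.
Ab5 to Eb6
A4 to E5
Fb4 to Cb5
E#3 to B#3
E3 to B3
A3 to E4
Eb4 to Bb4
Gbb3 to Dbb4

Eb6 E5 Cb5 B#3 B3 E4 Bb4 Dbb4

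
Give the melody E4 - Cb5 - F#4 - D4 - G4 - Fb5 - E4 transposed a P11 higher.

A5 Fb6 B5 G5 C6 Bbb6 A5

E4: an eleventh up reaches A, and 17 semitones makes it A5.
Cb5 up a perfect eleventh is Fb6.
F#4 up a perfect eleventh is B5.
D4: an eleventh up reaches G, and 17 semitones makes it G5.
G4: an eleventh up reaches C, and 17 semitones makes it C6.
A perfect eleventh up from Fb5 gives Bbb6.
E4: an eleventh up reaches A, and 17 semitones makes it A5.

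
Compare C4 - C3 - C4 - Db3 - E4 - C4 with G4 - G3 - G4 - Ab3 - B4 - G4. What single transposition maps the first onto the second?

up a perfect fifth

From C4 to G4 is 5 letter names — a fifth of some quality.
C4 to G4 is 7 semitones, which makes it a perfect fifth; the second version is higher, so the direction is up.
Checking another pair — C4 → G4 — gives the same interval.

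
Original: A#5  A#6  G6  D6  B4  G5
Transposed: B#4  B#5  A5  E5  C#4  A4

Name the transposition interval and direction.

down a minor seventh

Take the first pair: A#5 → B#4. A to B spans 7 letter names, so the interval is some kind of seventh.
B#4 to A#5 is 10 semitones, which makes it a minor seventh; the second version is lower, so the direction is down.
Checking another pair — G5 → A4 — gives the same interval.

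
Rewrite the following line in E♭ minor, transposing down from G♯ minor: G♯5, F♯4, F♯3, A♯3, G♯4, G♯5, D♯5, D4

G♯ minor to E♭ minor down is an augmented third, so every note moves down by that interval.
G#5 becomes Eb5
F#4 becomes Db4
F#3 becomes Db3
A#3 becomes F3
G#4 becomes Eb4
G#5 becomes Eb5
D#5 becomes Bb4
D4 becomes Bbb3

Eb5 Db4 Db3 F3 Eb4 Eb5 Bb4 Bbb3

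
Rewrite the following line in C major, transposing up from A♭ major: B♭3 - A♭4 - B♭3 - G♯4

A♭ major to C major up is a major third, so every note moves up by that interval.
Bb3 → D4
Ab4 → C5
Bb3 → D4
G#4 → B#4

D4 C5 D4 B#4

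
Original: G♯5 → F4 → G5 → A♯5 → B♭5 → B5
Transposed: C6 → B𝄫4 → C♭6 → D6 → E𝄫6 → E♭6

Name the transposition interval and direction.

up a diminished fourth

From G#5 to C6 is 4 letter names — a fourth of some quality.
G#5 to C6 is 4 semitones, which makes it a diminished fourth; the second version is higher, so the direction is up.
Checking another pair — B5 → Eb6 — gives the same interval.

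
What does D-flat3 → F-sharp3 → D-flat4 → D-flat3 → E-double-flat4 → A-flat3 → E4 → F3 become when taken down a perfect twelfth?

Db3 becomes Gb1
F#3 becomes B1
Db4 becomes Gb2
Db3 becomes Gb1
Ebb4 becomes Abb2
Ab3 becomes Db2
E4 becomes A2
F3 becomes Bb1

Gb1 B1 Gb2 Gb1 Abb2 Db2 A2 Bb1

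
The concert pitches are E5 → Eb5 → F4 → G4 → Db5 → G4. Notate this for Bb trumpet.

F#5 F5 G4 A4 Eb5 A4

The Bb trumpet sounds a major second below written, so the written part must be a major second above concert — transpose each note up.
E5 to F#5
Eb5 to F5
F4 to G4
G4 to A4
Db5 to Eb5
G4 to A4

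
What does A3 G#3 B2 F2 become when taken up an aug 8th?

A#4 G##4 B#3 F#3

A3 -> A#4
G#3 -> G##4
B2 -> B#3
F2 -> F#3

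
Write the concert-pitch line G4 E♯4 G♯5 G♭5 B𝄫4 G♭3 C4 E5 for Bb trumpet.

A4 F##4 A#5 Ab5 Cb5 Ab3 D4 F#5

The Bb trumpet sounds a major second below written, so the written part must be a major second above concert — transpose each note up.
G4 gives A4
E#4 gives F##4
G#5 gives A#5
Gb5 gives Ab5
Bbb4 gives Cb5
Gb3 gives Ab3
C4 gives D4
E5 gives F#5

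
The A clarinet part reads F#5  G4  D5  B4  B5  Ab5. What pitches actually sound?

D#5 E4 B4 G#4 G#5 F5

Written C4 on the A clarinet sounds as A3, a minor third lower; apply that shift to every note.
F#5 → D#5
G4 → E4
D5 → B4
B4 → G#4
B5 → G#5
Ab5 → F5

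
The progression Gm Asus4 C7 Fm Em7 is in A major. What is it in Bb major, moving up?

Abm Bbsus4 Db7 Gbm Fm7

A major up to Bb major is a minor second; each chord root moves by that interval while the quality stays the same.
Gm: root G up a minor second → Ab, giving Abm.
Asus4: root A up a minor second → Bb, giving Bbsus4.
C7: root C up a minor second → Db, giving Db7.
Fm: root F up a minor second → Gb, giving Gbm.
Em7: root E up a minor second → F, giving Fm7.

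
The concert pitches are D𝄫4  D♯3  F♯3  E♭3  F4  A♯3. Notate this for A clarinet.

Fbb4 F#3 A3 Gb3 Ab4 C#4

Written C4 sounds as A3 on the A clarinet, so concert pitches are written a minor third up.
Dbb4 to Fbb4
D#3 to F#3
F#3 to A3
Eb3 to Gb3
F4 to Ab4
A#3 to C#4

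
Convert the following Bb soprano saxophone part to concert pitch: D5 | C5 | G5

The Bb soprano saxophone sounds a major second below written, so transpose each written note down a major second.
D5 gives C5
C5 gives Bb4
G5 gives F5

C5 Bb4 F5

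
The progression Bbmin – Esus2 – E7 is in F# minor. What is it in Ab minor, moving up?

Dbbmin Gbsus2 Gb7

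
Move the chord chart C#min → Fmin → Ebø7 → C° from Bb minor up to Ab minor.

Bmin Ebmin Dbø7 Bb°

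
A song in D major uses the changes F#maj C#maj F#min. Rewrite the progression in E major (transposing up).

D major up to E major is a major second; each chord root moves by that interval while the quality stays the same.
F#maj: root F# up a major second → G#, giving G#maj.
C#maj: root C# up a major second → D#, giving D#maj.
F#min: root F# up a major second → G#, giving G#min.

G#maj D#maj G#min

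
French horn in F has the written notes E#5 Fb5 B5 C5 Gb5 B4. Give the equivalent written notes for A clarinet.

C#5 Dbb5 G5 Ab4 Ebb5 G4

First find concert pitch: the French horn in F sounds a perfect fifth below written, so E#5 Fb5 B5 C5 Gb5 B4 sounds A#4 Bbb4 E5 F4 Cb5 E4.
Then write for A clarinet: it sounds a minor third below written, so the part must be a minor third above concert.
A#4 → C#5
Bbb4 → Dbb5
E5 → G5
F4 → Ab4
Cb5 → Ebb5
E4 → G4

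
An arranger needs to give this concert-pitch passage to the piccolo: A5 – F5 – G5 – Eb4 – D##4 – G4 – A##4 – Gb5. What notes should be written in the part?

A4 F4 G4 Eb3 D##3 G3 A##3 Gb4

The piccolo sounds a perfect octave above written, so the written part must be a perfect octave below concert — transpose each note down.
A5 to A4
F5 to F4
G5 to G4
Eb4 to Eb3
D##4 to D##3
G4 to G3
A##4 to A##3
Gb5 to Gb4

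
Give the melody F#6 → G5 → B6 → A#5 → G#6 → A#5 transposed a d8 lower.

F##5 G#4 B#5 A##4 G##5 A##4

F#6 -> F##5
G5 -> G#4
B6 -> B#5
A#5 -> A##4
G#6 -> G##5
A#5 -> A##4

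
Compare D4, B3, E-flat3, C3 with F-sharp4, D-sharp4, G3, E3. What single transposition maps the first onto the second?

From D4 to F#4 is 3 letter names — a third of some quality.
D4 to F#4 is 4 semitones, which makes it a major third; the second version is higher, so the direction is up.
Checking another pair — C3 → E3 — gives the same interval.

up a major third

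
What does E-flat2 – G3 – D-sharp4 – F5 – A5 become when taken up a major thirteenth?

Eb2 gives C4
G3 gives E5
D#4 gives B#5
F5 gives D7
A5 gives F#7

C4 E5 B#5 D7 F#7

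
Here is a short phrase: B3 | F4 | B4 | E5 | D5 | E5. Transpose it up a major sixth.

G#4 D5 G#5 C#6 B5 C#6

B3: a sixth up reaches G, and 9 semitones makes it G#4.
F4: a sixth up reaches D, and 9 semitones makes it D5.
B4 up a major sixth is G#5.
E5 up a major sixth is C#6.
D5 up a major sixth is B5.
A major sixth up from E5 gives C#6.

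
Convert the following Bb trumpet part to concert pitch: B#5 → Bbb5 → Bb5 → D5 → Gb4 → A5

A#5 Abb5 Ab5 C5 Fb4 G5

Written C4 on the Bb trumpet sounds as Bb3, a major second lower; apply that shift to every note.
B#5 becomes A#5
Bbb5 becomes Abb5
Bb5 becomes Ab5
D5 becomes C5
Gb4 becomes Fb4
A5 becomes G5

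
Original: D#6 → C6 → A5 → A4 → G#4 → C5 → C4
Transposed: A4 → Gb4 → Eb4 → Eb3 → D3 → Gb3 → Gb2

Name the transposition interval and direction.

down an augmented eleventh

From D#6 to A4 is 11 letter names — an eleventh of some quality.
A4 to D#6 is 18 semitones, which makes it an augmented eleventh; the second version is lower, so the direction is down.
Checking another pair — C4 → Gb2 — gives the same interval.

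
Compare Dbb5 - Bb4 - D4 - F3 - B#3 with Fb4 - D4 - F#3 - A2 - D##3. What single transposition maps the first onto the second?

Take the first pair: Dbb5 → Fb4. D to F spans 6 letter names, so the interval is some kind of sixth.
Fb4 to Dbb5 is 8 semitones, which makes it a minor sixth; the second version is lower, so the direction is down.
Checking another pair — B#3 → D##3 — gives the same interval.

down a minor sixth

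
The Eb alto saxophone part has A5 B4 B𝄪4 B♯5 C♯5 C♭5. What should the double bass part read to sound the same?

First find concert pitch: the Eb alto saxophone sounds a major sixth below written, so A5 B4 B𝄪4 B♯5 C♯5 C♭5 sounds C5 D4 D##4 D#5 E4 Ebb4.
Then write for double bass: it sounds a perfect octave below written, so the part must be a perfect octave above concert.
C5 → C6
D4 → D5
D##4 → D##5
D#5 → D#6
E4 → E5
Ebb4 → Ebb5

C6 D5 D##5 D#6 E5 Ebb5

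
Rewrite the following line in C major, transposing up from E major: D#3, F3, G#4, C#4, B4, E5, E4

B3 Db4 E5 A4 G5 C6 C5

E major to C major up is a minor sixth, so every note moves up by that interval.
D#3 gives B3
F3 gives Db4
G#4 gives E5
C#4 gives A4
B4 gives G5
E5 gives C6
E4 gives C5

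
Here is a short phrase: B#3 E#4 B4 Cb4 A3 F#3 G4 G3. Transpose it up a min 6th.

B#3: a sixth up reaches G, and 8 semitones makes it G#4.
E#4: a sixth up reaches C, and 8 semitones makes it C#5.
A minor sixth up from B4 gives G5.
Cb4: a sixth up reaches A, and 8 semitones makes it Abb4.
A3 up a minor sixth is F4.
A minor sixth up from F#3 gives D4.
A minor sixth up from G4 gives Eb5.
G3: a sixth up reaches E, and 8 semitones makes it Eb4.

G#4 C#5 G5 Abb4 F4 D4 Eb5 Eb4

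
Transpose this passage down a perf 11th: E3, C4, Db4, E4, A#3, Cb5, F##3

B1 G2 Ab2 B2 E#2 Gb3 C##2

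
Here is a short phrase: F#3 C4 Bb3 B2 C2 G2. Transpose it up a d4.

F#3 becomes Bb3
C4 becomes Fb4
Bb3 becomes Ebb4
B2 becomes Eb3
C2 becomes Fb2
G2 becomes Cb3

Bb3 Fb4 Ebb4 Eb3 Fb2 Cb3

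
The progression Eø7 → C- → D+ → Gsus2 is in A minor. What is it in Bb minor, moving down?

Fø7 Db- Eb+ Absus2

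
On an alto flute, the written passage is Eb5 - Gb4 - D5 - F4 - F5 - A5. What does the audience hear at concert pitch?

The alto flute sounds a perfect fourth below written, so transpose each written note down a perfect fourth.
Eb5 -> Bb4
Gb4 -> Db4
D5 -> A4
F4 -> C4
F5 -> C5
A5 -> E5

Bb4 Db4 A4 C4 C5 E5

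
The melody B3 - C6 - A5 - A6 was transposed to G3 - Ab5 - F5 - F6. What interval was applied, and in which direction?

down a major third

From B3 to G3 is 3 letter names — a third of some quality.
G3 to B3 is 4 semitones, which makes it a major third; the second version is lower, so the direction is down.
Checking another pair — A6 → F6 — gives the same interval.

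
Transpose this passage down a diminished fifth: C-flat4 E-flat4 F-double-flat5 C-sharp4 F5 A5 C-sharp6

Cb4: a fifth down reaches F, and 6 semitones makes it F3.
A diminished fifth down from Eb4 gives A3.
A diminished fifth down from Fbb5 gives Bbb4.
C#4 down a diminished fifth is F##3.
A diminished fifth down from F5 gives B4.
A diminished fifth down from A5 gives D#5.
A diminished fifth down from C#6 gives F##5.

F3 A3 Bbb4 F##3 B4 D#5 F##5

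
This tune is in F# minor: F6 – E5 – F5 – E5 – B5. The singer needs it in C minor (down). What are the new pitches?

From F# down to C is an augmented fourth; apply that to each pitch.
F6 gives Cb6
E5 gives Bb4
F5 gives Cb5
E5 gives Bb4
B5 gives F5

Cb6 Bb4 Cb5 Bb4 F5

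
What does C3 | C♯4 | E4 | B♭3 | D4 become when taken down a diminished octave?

C#2 C##3 E#3 B2 D#3

A diminished octave down from C3 gives C#2.
A diminished octave down from C#4 gives C##3.
E4: an octave down reaches E, and 11 semitones makes it E#3.
A diminished octave down from Bb3 gives B2.
A diminished octave down from D4 gives D#3.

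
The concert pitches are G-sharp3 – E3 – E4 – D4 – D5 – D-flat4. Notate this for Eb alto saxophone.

E#4 C#4 C#5 B4 B5 Bb4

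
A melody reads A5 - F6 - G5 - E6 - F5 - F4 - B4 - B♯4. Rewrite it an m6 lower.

C#5 A5 B4 G#5 A4 A3 D#4 D##4

A5 becomes C#5
F6 becomes A5
G5 becomes B4
E6 becomes G#5
F5 becomes A4
F4 becomes A3
B4 becomes D#4
B#4 becomes D##4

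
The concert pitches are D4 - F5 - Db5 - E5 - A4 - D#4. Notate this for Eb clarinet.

Written C4 sounds as Eb4 on the Eb clarinet, so concert pitches are written a minor third down.
D4 → B3
F5 → D5
Db5 → Bb4
E5 → C#5
A4 → F#4
D#4 → B#3

B3 D5 Bb4 C#5 F#4 B#3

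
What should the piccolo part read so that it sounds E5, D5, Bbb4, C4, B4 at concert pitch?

Written C4 sounds as C5 on the piccolo, so concert pitches are written a perfect octave down.
E5 → E4
D5 → D4
Bbb4 → Bbb3
C4 → C3
B4 → B3

E4 D4 Bbb3 C3 B3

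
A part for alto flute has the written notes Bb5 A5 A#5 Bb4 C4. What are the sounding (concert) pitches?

The alto flute sounds a perfect fourth below written, so transpose each written note down a perfect fourth.
Bb5 → F5
A5 → E5
A#5 → E#5
Bb4 → F4
C4 → G3

F5 E5 E#5 F4 G3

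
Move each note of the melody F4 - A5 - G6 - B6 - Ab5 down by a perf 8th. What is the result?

F4 down a perfect octave is F3.
A5 down a perfect octave is A4.
G6: an octave down reaches G, and 12 semitones makes it G5.
A perfect octave down from B6 gives B5.
Ab5 down a perfect octave is Ab4.

F3 A4 G5 B5 Ab4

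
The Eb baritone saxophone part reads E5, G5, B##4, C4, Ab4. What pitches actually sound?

G3 Bb3 D##3 Eb2 Cb3

Written C4 on the Eb baritone saxophone sounds as Eb2, a major thirteenth lower; apply that shift to every note.
E5 to G3
G5 to Bb3
B##4 to D##3
C4 to Eb2
Ab4 to Cb3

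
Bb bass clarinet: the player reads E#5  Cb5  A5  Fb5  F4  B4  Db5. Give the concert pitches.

D#4 Bbb3 G4 Ebb4 Eb3 A3 Cb4

The Bb bass clarinet sounds a major ninth below written, so transpose each written note down a major ninth.
E#5 gives D#4
Cb5 gives Bbb3
A5 gives G4
Fb5 gives Ebb4
F4 gives Eb3
B4 gives A3
Db5 gives Cb4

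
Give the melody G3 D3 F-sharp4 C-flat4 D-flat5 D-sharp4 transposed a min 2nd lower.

F#3 C#3 E#4 Bb3 C5 C##4

G3 becomes F#3
D3 becomes C#3
F#4 becomes E#4
Cb4 becomes Bb3
Db5 becomes C5
D#4 becomes C##4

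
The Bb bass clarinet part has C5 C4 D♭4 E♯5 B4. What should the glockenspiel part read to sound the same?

Bb1 Bb0 Cb1 D#2 A1

First find concert pitch: the Bb bass clarinet sounds a major ninth below written, so C5 C4 D♭4 E♯5 B4 sounds Bb3 Bb2 Cb3 D#4 A3.
Then write for glockenspiel: it sounds a perfect fifteenth above written, so the part must be a perfect fifteenth below concert.
Bb3 → Bb1
Bb2 → Bb0
Cb3 → Cb1
D#4 → D#2
A3 → A1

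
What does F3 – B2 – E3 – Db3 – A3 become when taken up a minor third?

Ab3 D3 G3 Fb3 C4

F3: a third up reaches A, and 3 semitones makes it Ab3.
B2 up a minor third is D3.
A minor third up from E3 gives G3.
Db3: a third up reaches F, and 3 semitones makes it Fb3.
A minor third up from A3 gives C4.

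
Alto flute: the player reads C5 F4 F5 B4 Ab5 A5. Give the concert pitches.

G4 C4 C5 F#4 Eb5 E5

The alto flute sounds a perfect fourth below written, so transpose each written note down a perfect fourth.
C5 to G4
F4 to C4
F5 to C5
B4 to F#4
Ab5 to Eb5
A5 to E5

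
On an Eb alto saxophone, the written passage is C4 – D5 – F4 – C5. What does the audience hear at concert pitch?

Eb3 F4 Ab3 Eb4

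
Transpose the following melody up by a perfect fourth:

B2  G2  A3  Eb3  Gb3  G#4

B2 → E3
G2 → C3
A3 → D4
Eb3 → Ab3
Gb3 → Cb4
G#4 → C#5

E3 C3 D4 Ab3 Cb4 C#5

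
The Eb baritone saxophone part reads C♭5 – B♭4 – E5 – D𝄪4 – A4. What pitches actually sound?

Ebb3 Db3 G3 F##2 C3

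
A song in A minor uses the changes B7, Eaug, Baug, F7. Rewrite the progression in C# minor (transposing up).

D#7 G#aug D#aug A7

A minor up to C# minor is a major third; each chord root moves by that interval while the quality stays the same.
B7: root B up a major third → D#, giving D#7.
Eaug: root E up a major third → G#, giving G#aug.
Baug: root B up a major third → D#, giving D#aug.
F7: root F up a major third → A, giving A7.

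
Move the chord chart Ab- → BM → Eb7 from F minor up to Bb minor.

F minor up to Bb minor is a perfect fourth; each chord root moves by that interval while the quality stays the same.
Ab-: root Ab up a perfect fourth → Db, giving Db-.
BM: root B up a perfect fourth → E, giving EM.
Eb7: root Eb up a perfect fourth → Ab, giving Ab7.

Db- EM Ab7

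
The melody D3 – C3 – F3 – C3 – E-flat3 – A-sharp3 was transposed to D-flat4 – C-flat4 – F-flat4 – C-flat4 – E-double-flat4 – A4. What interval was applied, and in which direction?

From D3 to Db4 is 8 letter names — an octave of some quality.
D3 to Db4 is 11 semitones, which makes it a diminished octave; the second version is higher, so the direction is up.
Checking another pair — A#3 → A4 — gives the same interval.

up a diminished octave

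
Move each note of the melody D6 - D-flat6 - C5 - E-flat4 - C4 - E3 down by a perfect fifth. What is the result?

G5 Gb5 F4 Ab3 F3 A2

D6 → G5
Db6 → Gb5
C5 → F4
Eb4 → Ab3
C4 → F3
E3 → A2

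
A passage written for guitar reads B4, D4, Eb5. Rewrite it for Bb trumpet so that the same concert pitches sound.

C#4 E3 F4

First find concert pitch: the guitar sounds a perfect octave below written, so B4 D4 Eb5 sounds B3 D3 Eb4.
Then write for Bb trumpet: it sounds a major second below written, so the part must be a major second above concert.
B3 → C#4
D3 → E3
Eb4 → F4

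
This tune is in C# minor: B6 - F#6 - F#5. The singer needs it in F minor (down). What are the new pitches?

Eb6 Bb5 Bb4

From C# down to F is an augmented fifth; apply that to each pitch.
B6 becomes Eb6
F#6 becomes Bb5
F#5 becomes Bb4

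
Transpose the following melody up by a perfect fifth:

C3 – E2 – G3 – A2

G3 B2 D4 E3

C3 → G3
E2 → B2
G3 → D4
A2 → E3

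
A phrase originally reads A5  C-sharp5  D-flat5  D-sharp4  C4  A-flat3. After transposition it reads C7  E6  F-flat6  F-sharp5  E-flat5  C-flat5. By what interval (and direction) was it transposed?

up a minor tenth

From A5 to C7 is 10 letter names — a tenth of some quality.
A5 to C7 is 15 semitones, which makes it a minor tenth; the second version is higher, so the direction is up.
Checking another pair — Ab3 → Cb5 — gives the same interval.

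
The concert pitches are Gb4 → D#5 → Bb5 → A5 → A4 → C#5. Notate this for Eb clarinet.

Eb4 B#4 G5 F#5 F#4 A#4

Written C4 sounds as Eb4 on the Eb clarinet, so concert pitches are written a minor third down.
Gb4 gives Eb4
D#5 gives B#4
Bb5 gives G5
A5 gives F#5
A4 gives F#4
C#5 gives A#4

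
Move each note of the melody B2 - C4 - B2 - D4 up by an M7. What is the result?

A major seventh up from B2 gives A#3.
C4 up a major seventh is B4.
B2 up a major seventh is A#3.
A major seventh up from D4 gives C#5.

A#3 B4 A#3 C#5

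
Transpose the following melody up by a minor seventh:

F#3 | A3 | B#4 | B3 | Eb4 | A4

F#3: a seventh up reaches E, and 10 semitones makes it E4.
A3 up a minor seventh is G4.
B#4: a seventh up reaches A, and 10 semitones makes it A#5.
B3 up a minor seventh is A4.
Eb4: a seventh up reaches D, and 10 semitones makes it Db5.
A minor seventh up from A4 gives G5.

E4 G4 A#5 A4 Db5 G5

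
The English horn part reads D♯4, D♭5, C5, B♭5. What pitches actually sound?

G#3 Gb4 F4 Eb5

The English horn sounds a perfect fifth below written, so transpose each written note down a perfect fifth.
D#4 -> G#3
Db5 -> Gb4
C5 -> F4
Bb5 -> Eb5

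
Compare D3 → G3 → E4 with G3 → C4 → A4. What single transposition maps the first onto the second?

up a perfect fourth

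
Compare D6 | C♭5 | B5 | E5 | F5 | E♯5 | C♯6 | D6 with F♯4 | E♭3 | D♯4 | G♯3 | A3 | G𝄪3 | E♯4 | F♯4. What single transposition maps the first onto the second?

down a minor thirteenth

From D6 to F#4 is 13 letter names — a thirteenth of some quality.
F#4 to D6 is 20 semitones, which makes it a minor thirteenth; the second version is lower, so the direction is down.
Checking another pair — D6 → F#4 — gives the same interval.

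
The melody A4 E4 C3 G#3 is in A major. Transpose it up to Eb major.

A major to Eb major up is a diminished fifth, so every note moves up by that interval.
A4 -> Eb5
E4 -> Bb4
C3 -> Gb3
G#3 -> D4

Eb5 Bb4 Gb3 D4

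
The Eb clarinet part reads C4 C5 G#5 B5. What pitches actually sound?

The Eb clarinet sounds a minor third above written, so transpose each written note up a minor third.
C4 becomes Eb4
C5 becomes Eb5
G#5 becomes B5
B5 becomes D6

Eb4 Eb5 B5 D6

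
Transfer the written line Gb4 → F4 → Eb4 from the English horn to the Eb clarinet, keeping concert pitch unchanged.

First find concert pitch: the English horn sounds a perfect fifth below written, so Gb4 F4 Eb4 sounds Cb4 Bb3 Ab3.
Then write for Eb clarinet: it sounds a minor third above written, so the part must be a minor third below concert.
Cb4 → Ab3
Bb3 → G3
Ab3 → F3

Ab3 G3 F3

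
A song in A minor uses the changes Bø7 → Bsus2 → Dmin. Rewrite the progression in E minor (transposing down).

F#ø7 F#sus2 Amin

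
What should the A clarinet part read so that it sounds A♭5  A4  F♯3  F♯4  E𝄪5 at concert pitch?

Written C4 sounds as A3 on the A clarinet, so concert pitches are written a minor third up.
Ab5 gives Cb6
A4 gives C5
F#3 gives A3
F#4 gives A4
E##5 gives G##5

Cb6 C5 A3 A4 G##5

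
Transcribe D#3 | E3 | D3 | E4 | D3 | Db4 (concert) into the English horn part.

A#3 B3 A3 B4 A3 Ab4

Written C4 sounds as F3 on the English horn, so concert pitches are written a perfect fifth up.
D#3 to A#3
E3 to B3
D3 to A3
E4 to B4
D3 to A3
Db4 to Ab4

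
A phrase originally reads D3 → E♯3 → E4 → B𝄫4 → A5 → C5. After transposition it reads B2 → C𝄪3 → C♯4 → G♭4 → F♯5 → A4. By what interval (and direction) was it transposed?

From D3 to B2 is 3 letter names — a third of some quality.
B2 to D3 is 3 semitones, which makes it a minor third; the second version is lower, so the direction is down.
Checking another pair — C5 → A4 — gives the same interval.

down a minor third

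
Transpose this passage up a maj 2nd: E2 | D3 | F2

E2 → F#2
D3 → E3
F2 → G2

F#2 E3 G2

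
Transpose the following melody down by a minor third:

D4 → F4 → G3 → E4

B3 D4 E3 C#4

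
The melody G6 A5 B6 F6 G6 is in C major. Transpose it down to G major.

D6 E5 F#6 C6 D6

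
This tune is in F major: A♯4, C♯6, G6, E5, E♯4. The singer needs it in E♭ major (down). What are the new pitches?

F major to E♭ major down is a major second, so every note moves down by that interval.
A#4 -> G#4
C#6 -> B5
G6 -> F6
E5 -> D5
E#4 -> D#4

G#4 B5 F6 D5 D#4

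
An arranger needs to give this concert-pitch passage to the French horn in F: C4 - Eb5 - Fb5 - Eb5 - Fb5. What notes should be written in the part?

G4 Bb5 Cb6 Bb5 Cb6

Written C4 sounds as F3 on the French horn in F, so concert pitches are written a perfect fifth up.
C4 → G4
Eb5 → Bb5
Fb5 → Cb6
Eb5 → Bb5
Fb5 → Cb6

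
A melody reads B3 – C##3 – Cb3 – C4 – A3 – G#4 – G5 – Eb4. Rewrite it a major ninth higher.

B3 → C#5
C##3 → D##4
Cb3 → Db4
C4 → D5
A3 → B4
G#4 → A#5
G5 → A6
Eb4 → F5

C#5 D##4 Db4 D5 B4 A#5 A6 F5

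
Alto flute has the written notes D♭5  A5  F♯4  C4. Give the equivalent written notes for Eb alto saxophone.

F5 C#6 A#4 E4

First find concert pitch: the alto flute sounds a perfect fourth below written, so D♭5 A5 F♯4 C4 sounds Ab4 E5 C#4 G3.
Then write for Eb alto saxophone: it sounds a major sixth below written, so the part must be a major sixth above concert.
Ab4 → F5
E5 → C#6
C#4 → A#4
G3 → E4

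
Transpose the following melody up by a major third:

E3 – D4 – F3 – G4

E3 gives G#3
D4 gives F#4
F3 gives A3
G4 gives B4

G#3 F#4 A3 B4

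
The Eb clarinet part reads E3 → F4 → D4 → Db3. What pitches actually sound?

G3 Ab4 F4 Fb3

The Eb clarinet sounds a minor third above written, so transpose each written note up a minor third.
E3 -> G3
F4 -> Ab4
D4 -> F4
Db3 -> Fb3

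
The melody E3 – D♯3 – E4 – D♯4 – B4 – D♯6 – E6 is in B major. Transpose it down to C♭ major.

From B down to C♭ is an augmented seventh; apply that to each pitch.
E3 to Fb2
D#3 to Eb2
E4 to Fb3
D#4 to Eb3
B4 to Cb4
D#6 to Eb5
E6 to Fb5

Fb2 Eb2 Fb3 Eb3 Cb4 Eb5 Fb5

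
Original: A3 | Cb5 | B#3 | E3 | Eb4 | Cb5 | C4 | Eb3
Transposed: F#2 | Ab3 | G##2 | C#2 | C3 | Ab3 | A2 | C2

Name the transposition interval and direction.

From A3 to F#2 is 10 letter names — a tenth of some quality.
F#2 to A3 is 15 semitones, which makes it a minor tenth; the second version is lower, so the direction is down.
Checking another pair — Eb3 → C2 — gives the same interval.

down a minor tenth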